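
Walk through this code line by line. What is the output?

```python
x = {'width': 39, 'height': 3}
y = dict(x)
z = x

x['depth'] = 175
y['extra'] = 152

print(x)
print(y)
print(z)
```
{'width': 39, 'height': 3, 'depth': 175}
{'width': 39, 'height': 3, 'extra': 152}
{'width': 39, 'height': 3, 'depth': 175}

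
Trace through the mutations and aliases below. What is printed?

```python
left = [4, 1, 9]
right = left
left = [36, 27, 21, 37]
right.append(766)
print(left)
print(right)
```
[36, 27, 21, 37]
[4, 1, 9, 766]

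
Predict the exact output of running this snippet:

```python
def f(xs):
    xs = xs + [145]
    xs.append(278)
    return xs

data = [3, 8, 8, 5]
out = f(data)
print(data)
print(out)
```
[3, 8, 8, 5]
[3, 8, 8, 5, 145, 278]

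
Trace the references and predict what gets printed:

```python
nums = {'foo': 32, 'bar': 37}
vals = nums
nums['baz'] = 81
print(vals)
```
{'foo': 32, 'bar': 37, 'baz': 81}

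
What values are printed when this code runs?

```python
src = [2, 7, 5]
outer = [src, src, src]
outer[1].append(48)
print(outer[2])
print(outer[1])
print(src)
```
[2, 7, 5, 48]
[2, 7, 5, 48]
[2, 7, 5, 48]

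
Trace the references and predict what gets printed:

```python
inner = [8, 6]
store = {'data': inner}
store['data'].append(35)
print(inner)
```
[8, 6, 35]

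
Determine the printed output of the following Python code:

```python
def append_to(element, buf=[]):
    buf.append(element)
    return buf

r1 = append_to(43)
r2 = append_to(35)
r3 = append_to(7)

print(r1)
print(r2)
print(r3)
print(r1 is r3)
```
[43, 35, 7]
[43, 35, 7]
[43, 35, 7]
True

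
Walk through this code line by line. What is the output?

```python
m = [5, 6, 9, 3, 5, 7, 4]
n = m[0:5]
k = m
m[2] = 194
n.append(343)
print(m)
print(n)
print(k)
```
[5, 6, 194, 3, 5, 7, 4]
[5, 6, 9, 3, 5, 343]
[5, 6, 194, 3, 5, 7, 4]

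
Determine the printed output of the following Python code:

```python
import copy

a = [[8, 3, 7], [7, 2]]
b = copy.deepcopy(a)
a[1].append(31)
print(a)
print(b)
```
[[8, 3, 7], [7, 2, 31]]
[[8, 3, 7], [7, 2]]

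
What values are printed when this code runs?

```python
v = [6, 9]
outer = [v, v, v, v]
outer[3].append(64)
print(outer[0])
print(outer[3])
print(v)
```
[6, 9, 64]
[6, 9, 64]
[6, 9, 64]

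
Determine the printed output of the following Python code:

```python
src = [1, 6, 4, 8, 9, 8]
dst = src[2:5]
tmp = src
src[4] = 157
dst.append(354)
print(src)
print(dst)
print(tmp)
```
[1, 6, 4, 8, 157, 8]
[4, 8, 9, 354]
[1, 6, 4, 8, 157, 8]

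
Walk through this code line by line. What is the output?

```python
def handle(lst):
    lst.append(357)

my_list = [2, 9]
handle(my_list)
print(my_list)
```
[2, 9, 357]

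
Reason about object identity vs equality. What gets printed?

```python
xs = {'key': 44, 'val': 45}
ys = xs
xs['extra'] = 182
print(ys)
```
{'key': 44, 'val': 45, 'extra': 182}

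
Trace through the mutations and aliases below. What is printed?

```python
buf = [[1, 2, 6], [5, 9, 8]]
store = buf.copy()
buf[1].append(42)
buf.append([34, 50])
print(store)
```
[[1, 2, 6], [5, 9, 8, 42]]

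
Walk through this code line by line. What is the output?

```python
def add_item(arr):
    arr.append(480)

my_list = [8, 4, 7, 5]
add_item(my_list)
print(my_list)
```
[8, 4, 7, 5, 480]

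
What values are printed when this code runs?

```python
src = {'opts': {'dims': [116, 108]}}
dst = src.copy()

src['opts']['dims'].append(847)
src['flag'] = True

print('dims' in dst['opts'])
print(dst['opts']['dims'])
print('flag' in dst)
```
True
[116, 108, 847]
False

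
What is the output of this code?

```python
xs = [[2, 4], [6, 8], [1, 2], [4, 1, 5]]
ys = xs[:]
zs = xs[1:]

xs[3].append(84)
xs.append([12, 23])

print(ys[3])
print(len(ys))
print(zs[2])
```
[4, 1, 5, 84]
4
[4, 1, 5, 84]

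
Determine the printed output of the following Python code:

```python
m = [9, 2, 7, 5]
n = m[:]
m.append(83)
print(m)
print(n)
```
[9, 2, 7, 5, 83]
[9, 2, 7, 5]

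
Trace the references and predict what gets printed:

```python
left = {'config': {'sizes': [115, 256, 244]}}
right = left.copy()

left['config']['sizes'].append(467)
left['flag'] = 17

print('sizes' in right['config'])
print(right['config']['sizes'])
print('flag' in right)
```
True
[115, 256, 244, 467]
False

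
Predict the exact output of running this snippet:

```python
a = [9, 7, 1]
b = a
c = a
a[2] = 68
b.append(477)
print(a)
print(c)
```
[9, 7, 68, 477]
[9, 7, 68, 477]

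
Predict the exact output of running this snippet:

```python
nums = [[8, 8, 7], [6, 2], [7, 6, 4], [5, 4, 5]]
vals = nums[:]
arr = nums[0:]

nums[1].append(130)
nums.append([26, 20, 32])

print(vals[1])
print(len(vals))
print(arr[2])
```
[6, 2, 130]
4
[7, 6, 4]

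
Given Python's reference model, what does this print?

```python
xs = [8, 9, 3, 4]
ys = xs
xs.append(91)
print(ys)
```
[8, 9, 3, 4, 91]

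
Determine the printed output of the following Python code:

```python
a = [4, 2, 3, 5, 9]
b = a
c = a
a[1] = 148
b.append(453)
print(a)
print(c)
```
[4, 148, 3, 5, 9, 453]
[4, 148, 3, 5, 9, 453]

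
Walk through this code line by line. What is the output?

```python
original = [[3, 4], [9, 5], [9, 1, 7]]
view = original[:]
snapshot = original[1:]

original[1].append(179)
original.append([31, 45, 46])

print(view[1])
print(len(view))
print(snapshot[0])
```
[9, 5, 179]
3
[9, 5, 179]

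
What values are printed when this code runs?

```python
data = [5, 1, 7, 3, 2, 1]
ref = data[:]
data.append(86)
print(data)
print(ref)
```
[5, 1, 7, 3, 2, 1, 86]
[5, 1, 7, 3, 2, 1]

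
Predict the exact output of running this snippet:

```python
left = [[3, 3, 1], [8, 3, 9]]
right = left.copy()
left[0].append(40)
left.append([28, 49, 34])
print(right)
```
[[3, 3, 1, 40], [8, 3, 9]]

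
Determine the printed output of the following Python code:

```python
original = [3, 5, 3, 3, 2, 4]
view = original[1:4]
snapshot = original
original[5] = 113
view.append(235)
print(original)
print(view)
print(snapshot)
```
[3, 5, 3, 3, 2, 113]
[5, 3, 3, 235]
[3, 5, 3, 3, 2, 113]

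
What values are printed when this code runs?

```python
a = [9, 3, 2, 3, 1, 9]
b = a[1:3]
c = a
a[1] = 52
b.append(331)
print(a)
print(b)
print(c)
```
[9, 52, 2, 3, 1, 9]
[3, 2, 331]
[9, 52, 2, 3, 1, 9]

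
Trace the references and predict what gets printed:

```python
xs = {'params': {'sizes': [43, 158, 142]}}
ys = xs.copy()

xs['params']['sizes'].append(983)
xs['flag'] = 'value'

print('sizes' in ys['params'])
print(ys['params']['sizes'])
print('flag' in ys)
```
True
[43, 158, 142, 983]
False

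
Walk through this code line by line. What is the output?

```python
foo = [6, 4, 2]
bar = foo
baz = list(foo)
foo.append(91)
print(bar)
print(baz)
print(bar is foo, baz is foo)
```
[6, 4, 2, 91]
[6, 4, 2]
True False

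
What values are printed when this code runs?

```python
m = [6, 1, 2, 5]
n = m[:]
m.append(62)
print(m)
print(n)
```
[6, 1, 2, 5, 62]
[6, 1, 2, 5]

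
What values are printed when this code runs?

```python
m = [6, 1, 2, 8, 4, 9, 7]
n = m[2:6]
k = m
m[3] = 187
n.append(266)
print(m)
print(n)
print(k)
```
[6, 1, 2, 187, 4, 9, 7]
[2, 8, 4, 9, 266]
[6, 1, 2, 187, 4, 9, 7]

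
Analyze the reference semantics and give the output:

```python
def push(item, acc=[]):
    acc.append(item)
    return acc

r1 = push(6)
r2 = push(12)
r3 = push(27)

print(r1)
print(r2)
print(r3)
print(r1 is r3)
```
[6, 12, 27]
[6, 12, 27]
[6, 12, 27]
True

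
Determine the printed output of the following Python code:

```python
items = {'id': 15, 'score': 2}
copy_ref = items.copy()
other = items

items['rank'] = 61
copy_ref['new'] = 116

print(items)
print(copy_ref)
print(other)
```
{'id': 15, 'score': 2, 'rank': 61}
{'id': 15, 'score': 2, 'new': 116}
{'id': 15, 'score': 2, 'rank': 61}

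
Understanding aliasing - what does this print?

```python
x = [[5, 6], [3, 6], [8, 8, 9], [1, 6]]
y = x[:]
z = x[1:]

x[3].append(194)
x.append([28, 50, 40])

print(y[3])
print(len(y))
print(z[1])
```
[1, 6, 194]
4
[8, 8, 9]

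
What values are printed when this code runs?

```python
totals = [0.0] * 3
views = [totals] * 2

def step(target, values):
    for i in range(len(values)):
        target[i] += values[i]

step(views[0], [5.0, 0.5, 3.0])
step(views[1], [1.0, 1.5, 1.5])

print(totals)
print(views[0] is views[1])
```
[6.0, 2.0, 4.5]
True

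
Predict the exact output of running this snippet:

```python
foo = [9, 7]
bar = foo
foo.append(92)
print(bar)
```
[9, 7, 92]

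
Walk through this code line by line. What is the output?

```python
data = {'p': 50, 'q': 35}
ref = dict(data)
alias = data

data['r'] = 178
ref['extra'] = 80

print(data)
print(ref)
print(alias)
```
{'p': 50, 'q': 35, 'r': 178}
{'p': 50, 'q': 35, 'extra': 80}
{'p': 50, 'q': 35, 'r': 178}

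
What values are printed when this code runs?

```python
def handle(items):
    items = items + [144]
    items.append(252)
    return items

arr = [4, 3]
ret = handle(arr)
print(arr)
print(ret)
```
[4, 3]
[4, 3, 144, 252]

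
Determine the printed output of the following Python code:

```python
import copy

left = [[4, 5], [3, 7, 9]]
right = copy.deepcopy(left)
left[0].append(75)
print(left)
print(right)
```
[[4, 5, 75], [3, 7, 9]]
[[4, 5], [3, 7, 9]]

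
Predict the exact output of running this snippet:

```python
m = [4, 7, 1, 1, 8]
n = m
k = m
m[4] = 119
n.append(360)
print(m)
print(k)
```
[4, 7, 1, 1, 119, 360]
[4, 7, 1, 1, 119, 360]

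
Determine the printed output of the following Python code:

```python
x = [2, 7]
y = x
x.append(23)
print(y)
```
[2, 7, 23]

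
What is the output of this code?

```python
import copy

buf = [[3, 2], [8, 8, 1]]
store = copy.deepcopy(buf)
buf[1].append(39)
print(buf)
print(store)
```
[[3, 2], [8, 8, 1, 39]]
[[3, 2], [8, 8, 1]]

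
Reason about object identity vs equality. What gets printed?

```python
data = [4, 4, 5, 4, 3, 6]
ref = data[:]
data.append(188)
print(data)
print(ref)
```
[4, 4, 5, 4, 3, 6, 188]
[4, 4, 5, 4, 3, 6]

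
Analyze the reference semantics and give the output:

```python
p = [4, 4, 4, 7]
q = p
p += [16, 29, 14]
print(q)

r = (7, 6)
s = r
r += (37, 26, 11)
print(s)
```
[4, 4, 4, 7, 16, 29, 14]
(7, 6)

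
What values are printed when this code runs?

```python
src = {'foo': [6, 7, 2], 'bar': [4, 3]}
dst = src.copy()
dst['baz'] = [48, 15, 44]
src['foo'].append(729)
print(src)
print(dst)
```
{'foo': [6, 7, 2, 729], 'bar': [4, 3]}
{'foo': [6, 7, 2, 729], 'bar': [4, 3], 'baz': [48, 15, 44]}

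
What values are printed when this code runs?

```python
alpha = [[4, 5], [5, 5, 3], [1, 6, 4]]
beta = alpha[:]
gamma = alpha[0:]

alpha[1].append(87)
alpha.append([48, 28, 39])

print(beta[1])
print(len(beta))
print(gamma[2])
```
[5, 5, 3, 87]
3
[1, 6, 4]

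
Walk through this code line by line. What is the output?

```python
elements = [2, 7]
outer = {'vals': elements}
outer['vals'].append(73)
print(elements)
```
[2, 7, 73]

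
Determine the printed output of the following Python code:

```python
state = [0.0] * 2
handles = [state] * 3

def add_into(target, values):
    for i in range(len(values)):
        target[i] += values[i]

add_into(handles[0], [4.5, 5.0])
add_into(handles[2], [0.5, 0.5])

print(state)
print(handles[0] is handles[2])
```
[5.0, 5.5]
True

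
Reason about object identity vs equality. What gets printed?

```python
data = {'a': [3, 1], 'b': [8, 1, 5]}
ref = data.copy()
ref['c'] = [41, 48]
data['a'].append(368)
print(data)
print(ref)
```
{'a': [3, 1, 368], 'b': [8, 1, 5]}
{'a': [3, 1, 368], 'b': [8, 1, 5], 'c': [41, 48]}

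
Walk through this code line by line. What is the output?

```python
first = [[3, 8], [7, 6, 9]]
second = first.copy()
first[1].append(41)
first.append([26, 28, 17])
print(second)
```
[[3, 8], [7, 6, 9, 41]]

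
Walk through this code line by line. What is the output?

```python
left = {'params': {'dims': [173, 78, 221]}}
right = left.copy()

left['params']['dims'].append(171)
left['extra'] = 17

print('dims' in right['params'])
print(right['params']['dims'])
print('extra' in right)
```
True
[173, 78, 221, 171]
False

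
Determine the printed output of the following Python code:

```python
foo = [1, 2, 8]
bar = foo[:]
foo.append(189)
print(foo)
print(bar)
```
[1, 2, 8, 189]
[1, 2, 8]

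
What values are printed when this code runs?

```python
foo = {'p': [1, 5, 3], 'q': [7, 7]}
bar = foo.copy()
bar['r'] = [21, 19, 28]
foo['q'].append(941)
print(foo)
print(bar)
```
{'p': [1, 5, 3], 'q': [7, 7, 941]}
{'p': [1, 5, 3], 'q': [7, 7, 941], 'r': [21, 19, 28]}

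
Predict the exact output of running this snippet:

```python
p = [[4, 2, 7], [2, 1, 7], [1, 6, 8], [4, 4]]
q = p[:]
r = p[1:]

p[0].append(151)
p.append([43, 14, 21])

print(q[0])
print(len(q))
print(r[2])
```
[4, 2, 7, 151]
4
[4, 4]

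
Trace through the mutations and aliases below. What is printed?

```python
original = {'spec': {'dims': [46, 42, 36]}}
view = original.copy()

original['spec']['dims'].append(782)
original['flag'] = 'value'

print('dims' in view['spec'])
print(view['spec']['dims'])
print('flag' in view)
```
True
[46, 42, 36, 782]
False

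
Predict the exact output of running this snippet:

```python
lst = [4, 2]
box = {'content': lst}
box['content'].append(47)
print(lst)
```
[4, 2, 47]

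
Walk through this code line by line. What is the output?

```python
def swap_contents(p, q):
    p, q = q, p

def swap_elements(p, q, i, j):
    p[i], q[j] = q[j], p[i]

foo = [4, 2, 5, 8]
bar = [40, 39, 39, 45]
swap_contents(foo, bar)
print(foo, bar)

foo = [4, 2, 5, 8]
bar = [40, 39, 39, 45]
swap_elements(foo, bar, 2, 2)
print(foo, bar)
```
[4, 2, 5, 8] [40, 39, 39, 45]
[4, 2, 39, 8] [40, 39, 5, 45]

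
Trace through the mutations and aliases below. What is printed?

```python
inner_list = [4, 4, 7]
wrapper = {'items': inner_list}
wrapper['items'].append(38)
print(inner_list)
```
[4, 4, 7, 38]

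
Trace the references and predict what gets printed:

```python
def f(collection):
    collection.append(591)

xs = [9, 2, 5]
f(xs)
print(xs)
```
[9, 2, 5, 591]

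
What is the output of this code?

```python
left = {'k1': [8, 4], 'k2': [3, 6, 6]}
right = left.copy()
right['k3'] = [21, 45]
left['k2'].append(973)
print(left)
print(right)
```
{'k1': [8, 4], 'k2': [3, 6, 6, 973]}
{'k1': [8, 4], 'k2': [3, 6, 6, 973], 'k3': [21, 45]}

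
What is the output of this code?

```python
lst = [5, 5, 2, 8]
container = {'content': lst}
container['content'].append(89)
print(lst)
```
[5, 5, 2, 8, 89]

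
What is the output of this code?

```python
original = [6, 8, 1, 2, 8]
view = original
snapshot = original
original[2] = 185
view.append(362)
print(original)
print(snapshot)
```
[6, 8, 185, 2, 8, 362]
[6, 8, 185, 2, 8, 362]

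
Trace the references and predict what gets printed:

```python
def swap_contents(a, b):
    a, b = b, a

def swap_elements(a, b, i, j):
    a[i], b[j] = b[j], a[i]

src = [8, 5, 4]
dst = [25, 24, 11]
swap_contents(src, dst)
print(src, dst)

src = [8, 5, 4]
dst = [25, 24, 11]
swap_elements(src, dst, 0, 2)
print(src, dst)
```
[8, 5, 4] [25, 24, 11]
[11, 5, 4] [25, 24, 8]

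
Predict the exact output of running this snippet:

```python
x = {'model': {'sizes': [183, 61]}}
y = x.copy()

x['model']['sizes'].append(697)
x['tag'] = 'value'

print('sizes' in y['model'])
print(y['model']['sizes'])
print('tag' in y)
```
True
[183, 61, 697]
False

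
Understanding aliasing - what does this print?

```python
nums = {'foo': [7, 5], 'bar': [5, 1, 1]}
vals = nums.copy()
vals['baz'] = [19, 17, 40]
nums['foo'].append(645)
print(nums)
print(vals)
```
{'foo': [7, 5, 645], 'bar': [5, 1, 1]}
{'foo': [7, 5, 645], 'bar': [5, 1, 1], 'baz': [19, 17, 40]}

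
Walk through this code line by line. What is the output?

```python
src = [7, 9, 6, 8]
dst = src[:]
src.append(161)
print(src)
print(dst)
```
[7, 9, 6, 8, 161]
[7, 9, 6, 8]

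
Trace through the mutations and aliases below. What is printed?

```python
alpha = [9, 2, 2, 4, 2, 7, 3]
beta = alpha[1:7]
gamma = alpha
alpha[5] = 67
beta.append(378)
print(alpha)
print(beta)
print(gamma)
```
[9, 2, 2, 4, 2, 67, 3]
[2, 2, 4, 2, 7, 3, 378]
[9, 2, 2, 4, 2, 67, 3]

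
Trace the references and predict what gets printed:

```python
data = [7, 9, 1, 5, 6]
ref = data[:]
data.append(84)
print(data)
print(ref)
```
[7, 9, 1, 5, 6, 84]
[7, 9, 1, 5, 6]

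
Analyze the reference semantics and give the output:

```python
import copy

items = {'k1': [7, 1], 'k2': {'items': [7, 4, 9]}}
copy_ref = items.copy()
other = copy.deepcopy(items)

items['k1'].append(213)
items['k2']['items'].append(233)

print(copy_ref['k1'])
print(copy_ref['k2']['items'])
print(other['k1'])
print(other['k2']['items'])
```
[7, 1, 213]
[7, 4, 9, 233]
[7, 1]
[7, 4, 9]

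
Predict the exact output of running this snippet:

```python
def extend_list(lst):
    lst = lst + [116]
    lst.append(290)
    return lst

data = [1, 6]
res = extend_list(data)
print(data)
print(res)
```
[1, 6]
[1, 6, 116, 290]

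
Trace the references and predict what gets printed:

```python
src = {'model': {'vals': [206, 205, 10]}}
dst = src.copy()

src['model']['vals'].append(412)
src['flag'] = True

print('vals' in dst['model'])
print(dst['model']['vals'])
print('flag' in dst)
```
True
[206, 205, 10, 412]
False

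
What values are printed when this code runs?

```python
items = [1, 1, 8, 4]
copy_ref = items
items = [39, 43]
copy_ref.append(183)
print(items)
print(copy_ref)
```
[39, 43]
[1, 1, 8, 4, 183]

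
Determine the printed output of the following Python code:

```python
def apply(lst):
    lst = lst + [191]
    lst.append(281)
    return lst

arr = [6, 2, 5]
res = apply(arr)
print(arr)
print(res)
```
[6, 2, 5]
[6, 2, 5, 191, 281]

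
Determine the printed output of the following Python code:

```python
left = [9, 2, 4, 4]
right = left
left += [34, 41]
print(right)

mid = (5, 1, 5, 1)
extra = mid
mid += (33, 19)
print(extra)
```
[9, 2, 4, 4, 34, 41]
(5, 1, 5, 1)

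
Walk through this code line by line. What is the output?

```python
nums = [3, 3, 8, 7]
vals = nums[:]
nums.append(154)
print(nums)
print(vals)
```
[3, 3, 8, 7, 154]
[3, 3, 8, 7]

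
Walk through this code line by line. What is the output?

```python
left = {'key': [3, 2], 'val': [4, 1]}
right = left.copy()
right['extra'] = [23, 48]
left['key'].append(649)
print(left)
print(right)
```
{'key': [3, 2, 649], 'val': [4, 1]}
{'key': [3, 2, 649], 'val': [4, 1], 'extra': [23, 48]}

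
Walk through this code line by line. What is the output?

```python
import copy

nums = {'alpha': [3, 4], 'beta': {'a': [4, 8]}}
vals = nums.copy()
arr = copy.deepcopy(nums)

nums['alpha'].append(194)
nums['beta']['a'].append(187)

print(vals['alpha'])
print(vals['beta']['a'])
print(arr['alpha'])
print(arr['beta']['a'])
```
[3, 4, 194]
[4, 8, 187]
[3, 4]
[4, 8]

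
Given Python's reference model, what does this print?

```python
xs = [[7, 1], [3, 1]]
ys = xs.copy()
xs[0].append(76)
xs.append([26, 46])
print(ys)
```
[[7, 1, 76], [3, 1]]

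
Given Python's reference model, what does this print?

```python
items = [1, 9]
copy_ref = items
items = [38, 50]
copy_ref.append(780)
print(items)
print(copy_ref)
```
[38, 50]
[1, 9, 780]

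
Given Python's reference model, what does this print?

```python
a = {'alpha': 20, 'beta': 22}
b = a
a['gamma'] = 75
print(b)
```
{'alpha': 20, 'beta': 22, 'gamma': 75}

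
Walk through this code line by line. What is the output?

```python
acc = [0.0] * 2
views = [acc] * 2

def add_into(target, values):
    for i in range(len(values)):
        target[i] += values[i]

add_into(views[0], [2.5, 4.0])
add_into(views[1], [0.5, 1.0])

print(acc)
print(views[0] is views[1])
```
[3.0, 5.0]
True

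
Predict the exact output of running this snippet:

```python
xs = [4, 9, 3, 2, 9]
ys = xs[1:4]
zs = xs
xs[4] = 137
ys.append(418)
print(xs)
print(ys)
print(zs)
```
[4, 9, 3, 2, 137]
[9, 3, 2, 418]
[4, 9, 3, 2, 137]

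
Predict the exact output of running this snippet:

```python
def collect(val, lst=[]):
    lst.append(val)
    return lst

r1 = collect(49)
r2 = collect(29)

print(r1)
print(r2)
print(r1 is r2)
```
[49, 29]
[49, 29]
True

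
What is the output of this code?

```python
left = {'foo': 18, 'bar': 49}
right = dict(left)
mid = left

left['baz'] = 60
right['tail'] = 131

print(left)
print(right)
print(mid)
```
{'foo': 18, 'bar': 49, 'baz': 60}
{'foo': 18, 'bar': 49, 'tail': 131}
{'foo': 18, 'bar': 49, 'baz': 60}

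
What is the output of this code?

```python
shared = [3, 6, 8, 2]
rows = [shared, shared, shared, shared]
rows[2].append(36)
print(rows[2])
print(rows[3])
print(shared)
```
[3, 6, 8, 2, 36]
[3, 6, 8, 2, 36]
[3, 6, 8, 2, 36]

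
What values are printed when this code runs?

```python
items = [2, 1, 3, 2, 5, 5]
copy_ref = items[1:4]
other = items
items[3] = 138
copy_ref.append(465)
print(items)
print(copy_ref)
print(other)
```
[2, 1, 3, 138, 5, 5]
[1, 3, 2, 465]
[2, 1, 3, 138, 5, 5]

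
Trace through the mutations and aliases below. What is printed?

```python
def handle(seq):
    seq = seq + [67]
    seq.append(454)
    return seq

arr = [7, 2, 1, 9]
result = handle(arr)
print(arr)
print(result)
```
[7, 2, 1, 9]
[7, 2, 1, 9, 67, 454]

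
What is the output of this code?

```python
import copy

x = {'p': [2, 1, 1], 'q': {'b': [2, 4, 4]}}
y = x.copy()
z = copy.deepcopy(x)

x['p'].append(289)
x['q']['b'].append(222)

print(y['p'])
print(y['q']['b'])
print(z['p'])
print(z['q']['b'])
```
[2, 1, 1, 289]
[2, 4, 4, 222]
[2, 1, 1]
[2, 4, 4]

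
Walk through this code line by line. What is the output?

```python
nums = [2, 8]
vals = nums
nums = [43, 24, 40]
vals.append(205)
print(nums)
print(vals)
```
[43, 24, 40]
[2, 8, 205]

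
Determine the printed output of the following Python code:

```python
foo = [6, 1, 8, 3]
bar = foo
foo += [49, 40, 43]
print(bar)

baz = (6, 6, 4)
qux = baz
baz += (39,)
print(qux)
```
[6, 1, 8, 3, 49, 40, 43]
(6, 6, 4)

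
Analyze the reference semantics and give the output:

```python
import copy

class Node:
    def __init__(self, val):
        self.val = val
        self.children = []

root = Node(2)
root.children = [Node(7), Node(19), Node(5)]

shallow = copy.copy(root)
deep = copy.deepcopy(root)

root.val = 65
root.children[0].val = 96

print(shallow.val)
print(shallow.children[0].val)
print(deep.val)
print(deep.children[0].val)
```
2
96
2
7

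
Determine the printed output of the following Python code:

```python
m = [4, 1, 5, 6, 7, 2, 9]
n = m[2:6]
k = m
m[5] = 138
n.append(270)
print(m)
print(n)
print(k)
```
[4, 1, 5, 6, 7, 138, 9]
[5, 6, 7, 2, 270]
[4, 1, 5, 6, 7, 138, 9]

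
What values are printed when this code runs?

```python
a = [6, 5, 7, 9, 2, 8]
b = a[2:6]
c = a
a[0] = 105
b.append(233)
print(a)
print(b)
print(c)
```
[105, 5, 7, 9, 2, 8]
[7, 9, 2, 8, 233]
[105, 5, 7, 9, 2, 8]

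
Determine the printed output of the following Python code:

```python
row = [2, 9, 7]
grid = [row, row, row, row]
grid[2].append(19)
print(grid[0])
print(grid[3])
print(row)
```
[2, 9, 7, 19]
[2, 9, 7, 19]
[2, 9, 7, 19]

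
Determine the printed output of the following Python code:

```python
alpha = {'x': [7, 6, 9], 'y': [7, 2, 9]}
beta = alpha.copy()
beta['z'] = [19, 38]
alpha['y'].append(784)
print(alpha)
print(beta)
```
{'x': [7, 6, 9], 'y': [7, 2, 9, 784]}
{'x': [7, 6, 9], 'y': [7, 2, 9, 784], 'z': [19, 38]}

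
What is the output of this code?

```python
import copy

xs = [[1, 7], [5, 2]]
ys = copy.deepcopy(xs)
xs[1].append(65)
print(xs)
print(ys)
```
[[1, 7], [5, 2, 65]]
[[1, 7], [5, 2]]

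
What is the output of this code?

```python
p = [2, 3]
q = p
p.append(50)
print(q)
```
[2, 3, 50]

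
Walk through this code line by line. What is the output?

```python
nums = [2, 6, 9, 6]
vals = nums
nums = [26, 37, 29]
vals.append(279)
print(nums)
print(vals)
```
[26, 37, 29]
[2, 6, 9, 6, 279]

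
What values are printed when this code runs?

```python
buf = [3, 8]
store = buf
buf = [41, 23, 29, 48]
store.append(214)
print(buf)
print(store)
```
[41, 23, 29, 48]
[3, 8, 214]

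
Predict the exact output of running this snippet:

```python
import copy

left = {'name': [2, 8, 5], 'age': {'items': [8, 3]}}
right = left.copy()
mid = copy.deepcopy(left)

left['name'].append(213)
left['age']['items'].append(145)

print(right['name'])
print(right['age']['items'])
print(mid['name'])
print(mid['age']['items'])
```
[2, 8, 5, 213]
[8, 3, 145]
[2, 8, 5]
[8, 3]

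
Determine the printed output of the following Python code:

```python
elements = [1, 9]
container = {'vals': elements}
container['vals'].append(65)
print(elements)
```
[1, 9, 65]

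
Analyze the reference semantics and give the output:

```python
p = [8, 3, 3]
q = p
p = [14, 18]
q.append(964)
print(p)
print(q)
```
[14, 18]
[8, 3, 3, 964]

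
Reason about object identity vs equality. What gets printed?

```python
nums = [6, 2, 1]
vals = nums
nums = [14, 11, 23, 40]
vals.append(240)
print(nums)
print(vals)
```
[14, 11, 23, 40]
[6, 2, 1, 240]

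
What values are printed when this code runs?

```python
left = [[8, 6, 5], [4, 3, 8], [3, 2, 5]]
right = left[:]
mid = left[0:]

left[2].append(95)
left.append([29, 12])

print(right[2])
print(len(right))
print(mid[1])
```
[3, 2, 5, 95]
3
[4, 3, 8]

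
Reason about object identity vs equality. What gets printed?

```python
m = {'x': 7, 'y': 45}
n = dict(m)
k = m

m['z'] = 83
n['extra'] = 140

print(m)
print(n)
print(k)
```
{'x': 7, 'y': 45, 'z': 83}
{'x': 7, 'y': 45, 'extra': 140}
{'x': 7, 'y': 45, 'z': 83}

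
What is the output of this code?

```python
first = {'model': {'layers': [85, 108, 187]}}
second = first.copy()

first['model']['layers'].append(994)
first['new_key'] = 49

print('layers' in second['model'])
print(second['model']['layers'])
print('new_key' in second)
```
True
[85, 108, 187, 994]
False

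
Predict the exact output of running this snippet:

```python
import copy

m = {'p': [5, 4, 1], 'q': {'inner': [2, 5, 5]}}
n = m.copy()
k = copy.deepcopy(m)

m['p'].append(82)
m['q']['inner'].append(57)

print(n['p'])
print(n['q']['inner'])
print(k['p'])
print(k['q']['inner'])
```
[5, 4, 1, 82]
[2, 5, 5, 57]
[5, 4, 1]
[2, 5, 5]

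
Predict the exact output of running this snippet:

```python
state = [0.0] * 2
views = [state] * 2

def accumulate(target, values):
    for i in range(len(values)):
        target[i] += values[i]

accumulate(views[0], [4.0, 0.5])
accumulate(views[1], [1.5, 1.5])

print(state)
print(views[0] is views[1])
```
[5.5, 2.0]
True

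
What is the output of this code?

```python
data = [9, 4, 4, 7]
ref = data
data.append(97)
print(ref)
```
[9, 4, 4, 7, 97]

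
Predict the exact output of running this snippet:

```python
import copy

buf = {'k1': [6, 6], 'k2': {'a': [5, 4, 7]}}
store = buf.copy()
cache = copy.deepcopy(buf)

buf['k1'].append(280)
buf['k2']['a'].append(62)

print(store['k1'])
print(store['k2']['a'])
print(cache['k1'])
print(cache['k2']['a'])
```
[6, 6, 280]
[5, 4, 7, 62]
[6, 6]
[5, 4, 7]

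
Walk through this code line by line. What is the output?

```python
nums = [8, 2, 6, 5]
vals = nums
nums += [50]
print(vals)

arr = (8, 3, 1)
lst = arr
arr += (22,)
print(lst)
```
[8, 2, 6, 5, 50]
(8, 3, 1)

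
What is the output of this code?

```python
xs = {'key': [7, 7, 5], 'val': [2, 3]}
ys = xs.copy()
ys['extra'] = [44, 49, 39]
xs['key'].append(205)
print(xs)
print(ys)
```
{'key': [7, 7, 5, 205], 'val': [2, 3]}
{'key': [7, 7, 5, 205], 'val': [2, 3], 'extra': [44, 49, 39]}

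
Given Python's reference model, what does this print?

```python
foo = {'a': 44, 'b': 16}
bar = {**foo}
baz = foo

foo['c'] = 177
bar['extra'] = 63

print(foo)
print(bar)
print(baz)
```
{'a': 44, 'b': 16, 'c': 177}
{'a': 44, 'b': 16, 'extra': 63}
{'a': 44, 'b': 16, 'c': 177}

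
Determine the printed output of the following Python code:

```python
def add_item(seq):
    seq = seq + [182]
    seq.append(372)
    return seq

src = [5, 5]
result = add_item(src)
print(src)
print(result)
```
[5, 5]
[5, 5, 182, 372]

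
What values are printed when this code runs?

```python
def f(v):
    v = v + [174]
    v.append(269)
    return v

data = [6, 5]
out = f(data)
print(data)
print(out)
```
[6, 5]
[6, 5, 174, 269]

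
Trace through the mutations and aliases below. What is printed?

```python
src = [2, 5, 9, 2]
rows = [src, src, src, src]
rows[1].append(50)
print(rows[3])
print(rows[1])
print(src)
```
[2, 5, 9, 2, 50]
[2, 5, 9, 2, 50]
[2, 5, 9, 2, 50]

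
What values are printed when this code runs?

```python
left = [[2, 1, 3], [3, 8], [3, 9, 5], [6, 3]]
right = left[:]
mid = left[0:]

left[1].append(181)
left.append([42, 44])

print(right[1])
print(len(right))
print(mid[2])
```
[3, 8, 181]
4
[3, 9, 5]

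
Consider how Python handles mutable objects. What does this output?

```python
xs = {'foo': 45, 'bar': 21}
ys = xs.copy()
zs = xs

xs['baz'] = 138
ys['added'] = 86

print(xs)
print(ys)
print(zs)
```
{'foo': 45, 'bar': 21, 'baz': 138}
{'foo': 45, 'bar': 21, 'added': 86}
{'foo': 45, 'bar': 21, 'baz': 138}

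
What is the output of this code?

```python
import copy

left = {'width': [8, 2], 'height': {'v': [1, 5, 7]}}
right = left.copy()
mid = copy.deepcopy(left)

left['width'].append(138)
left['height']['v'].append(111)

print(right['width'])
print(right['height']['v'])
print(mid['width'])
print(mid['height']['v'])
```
[8, 2, 138]
[1, 5, 7, 111]
[8, 2]
[1, 5, 7]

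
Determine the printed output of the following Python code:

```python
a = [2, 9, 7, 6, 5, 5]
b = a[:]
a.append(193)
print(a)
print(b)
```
[2, 9, 7, 6, 5, 5, 193]
[2, 9, 7, 6, 5, 5]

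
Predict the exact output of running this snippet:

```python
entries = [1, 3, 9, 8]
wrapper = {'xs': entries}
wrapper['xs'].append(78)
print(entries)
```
[1, 3, 9, 8, 78]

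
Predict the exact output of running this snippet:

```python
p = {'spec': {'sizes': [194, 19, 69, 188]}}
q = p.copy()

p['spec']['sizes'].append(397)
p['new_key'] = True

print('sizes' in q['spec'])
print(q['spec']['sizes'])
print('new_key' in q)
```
True
[194, 19, 69, 188, 397]
False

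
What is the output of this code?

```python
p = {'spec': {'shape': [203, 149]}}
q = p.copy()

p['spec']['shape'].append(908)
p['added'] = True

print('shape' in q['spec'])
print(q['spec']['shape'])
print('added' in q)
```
True
[203, 149, 908]
False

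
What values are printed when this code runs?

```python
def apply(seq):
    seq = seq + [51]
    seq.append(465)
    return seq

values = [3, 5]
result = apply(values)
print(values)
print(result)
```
[3, 5]
[3, 5, 51, 465]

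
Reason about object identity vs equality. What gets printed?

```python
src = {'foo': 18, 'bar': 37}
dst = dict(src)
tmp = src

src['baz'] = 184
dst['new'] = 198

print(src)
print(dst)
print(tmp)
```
{'foo': 18, 'bar': 37, 'baz': 184}
{'foo': 18, 'bar': 37, 'new': 198}
{'foo': 18, 'bar': 37, 'baz': 184}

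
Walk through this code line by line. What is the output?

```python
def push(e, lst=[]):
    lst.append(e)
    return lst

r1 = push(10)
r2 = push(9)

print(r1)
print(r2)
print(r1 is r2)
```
[10, 9]
[10, 9]
True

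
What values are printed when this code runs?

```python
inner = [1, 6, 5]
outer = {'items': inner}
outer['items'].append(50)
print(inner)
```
[1, 6, 5, 50]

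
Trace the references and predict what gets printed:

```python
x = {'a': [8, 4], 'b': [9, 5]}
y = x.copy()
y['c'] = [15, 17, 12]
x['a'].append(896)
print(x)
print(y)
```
{'a': [8, 4, 896], 'b': [9, 5]}
{'a': [8, 4, 896], 'b': [9, 5], 'c': [15, 17, 12]}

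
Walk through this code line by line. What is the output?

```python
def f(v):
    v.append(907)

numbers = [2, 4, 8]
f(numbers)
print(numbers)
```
[2, 4, 8, 907]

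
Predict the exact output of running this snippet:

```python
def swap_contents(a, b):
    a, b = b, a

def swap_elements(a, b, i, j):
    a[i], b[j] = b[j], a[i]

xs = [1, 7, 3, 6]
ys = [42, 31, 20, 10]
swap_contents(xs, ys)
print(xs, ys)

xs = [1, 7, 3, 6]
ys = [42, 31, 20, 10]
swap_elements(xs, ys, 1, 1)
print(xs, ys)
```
[1, 7, 3, 6] [42, 31, 20, 10]
[1, 31, 3, 6] [42, 7, 20, 10]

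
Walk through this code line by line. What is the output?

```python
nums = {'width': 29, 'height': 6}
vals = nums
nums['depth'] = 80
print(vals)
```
{'width': 29, 'height': 6, 'depth': 80}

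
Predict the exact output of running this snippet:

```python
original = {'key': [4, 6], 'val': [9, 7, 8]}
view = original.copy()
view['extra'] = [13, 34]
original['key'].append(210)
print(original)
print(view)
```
{'key': [4, 6, 210], 'val': [9, 7, 8]}
{'key': [4, 6, 210], 'val': [9, 7, 8], 'extra': [13, 34]}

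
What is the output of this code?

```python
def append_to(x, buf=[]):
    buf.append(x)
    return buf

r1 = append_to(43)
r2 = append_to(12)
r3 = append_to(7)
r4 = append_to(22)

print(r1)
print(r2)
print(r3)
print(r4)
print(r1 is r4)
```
[43, 12, 7, 22]
[43, 12, 7, 22]
[43, 12, 7, 22]
[43, 12, 7, 22]
True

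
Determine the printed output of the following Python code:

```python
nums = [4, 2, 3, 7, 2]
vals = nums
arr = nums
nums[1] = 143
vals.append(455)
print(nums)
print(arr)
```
[4, 143, 3, 7, 2, 455]
[4, 143, 3, 7, 2, 455]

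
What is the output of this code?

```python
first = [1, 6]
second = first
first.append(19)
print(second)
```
[1, 6, 19]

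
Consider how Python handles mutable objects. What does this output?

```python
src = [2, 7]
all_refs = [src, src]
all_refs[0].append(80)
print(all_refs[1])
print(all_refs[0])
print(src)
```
[2, 7, 80]
[2, 7, 80]
[2, 7, 80]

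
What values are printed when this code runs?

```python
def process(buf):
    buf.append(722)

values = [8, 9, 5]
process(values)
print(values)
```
[8, 9, 5, 722]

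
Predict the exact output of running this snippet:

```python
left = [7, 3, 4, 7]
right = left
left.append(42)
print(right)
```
[7, 3, 4, 7, 42]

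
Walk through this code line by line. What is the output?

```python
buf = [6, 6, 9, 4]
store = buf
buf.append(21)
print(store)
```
[6, 6, 9, 4, 21]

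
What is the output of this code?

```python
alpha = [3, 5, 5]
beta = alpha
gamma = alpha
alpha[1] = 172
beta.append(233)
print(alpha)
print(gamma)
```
[3, 172, 5, 233]
[3, 172, 5, 233]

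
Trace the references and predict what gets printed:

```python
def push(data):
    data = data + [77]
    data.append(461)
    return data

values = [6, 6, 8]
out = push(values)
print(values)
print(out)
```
[6, 6, 8]
[6, 6, 8, 77, 461]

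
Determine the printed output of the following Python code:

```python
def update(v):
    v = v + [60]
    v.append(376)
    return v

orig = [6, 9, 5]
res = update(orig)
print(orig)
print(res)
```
[6, 9, 5]
[6, 9, 5, 60, 376]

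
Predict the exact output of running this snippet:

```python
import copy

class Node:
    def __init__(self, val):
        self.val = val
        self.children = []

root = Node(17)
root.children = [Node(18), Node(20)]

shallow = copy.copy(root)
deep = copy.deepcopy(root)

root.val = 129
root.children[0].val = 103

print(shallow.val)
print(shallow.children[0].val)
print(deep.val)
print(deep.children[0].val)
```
17
103
17
18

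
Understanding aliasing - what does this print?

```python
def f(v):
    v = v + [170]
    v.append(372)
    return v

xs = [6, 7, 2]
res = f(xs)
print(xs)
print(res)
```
[6, 7, 2]
[6, 7, 2, 170, 372]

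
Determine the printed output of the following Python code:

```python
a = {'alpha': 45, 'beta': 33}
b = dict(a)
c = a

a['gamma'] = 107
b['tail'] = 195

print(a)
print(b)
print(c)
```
{'alpha': 45, 'beta': 33, 'gamma': 107}
{'alpha': 45, 'beta': 33, 'tail': 195}
{'alpha': 45, 'beta': 33, 'gamma': 107}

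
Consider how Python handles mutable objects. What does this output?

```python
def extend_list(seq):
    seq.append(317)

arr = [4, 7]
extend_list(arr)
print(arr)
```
[4, 7, 317]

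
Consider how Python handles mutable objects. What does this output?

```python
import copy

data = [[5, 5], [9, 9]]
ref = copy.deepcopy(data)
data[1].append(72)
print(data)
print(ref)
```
[[5, 5], [9, 9, 72]]
[[5, 5], [9, 9]]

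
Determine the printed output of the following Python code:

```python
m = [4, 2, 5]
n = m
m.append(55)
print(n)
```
[4, 2, 5, 55]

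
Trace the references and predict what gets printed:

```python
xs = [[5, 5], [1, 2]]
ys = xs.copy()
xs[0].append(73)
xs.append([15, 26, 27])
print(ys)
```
[[5, 5, 73], [1, 2]]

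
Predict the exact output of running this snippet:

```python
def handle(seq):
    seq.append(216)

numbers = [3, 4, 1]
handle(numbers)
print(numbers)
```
[3, 4, 1, 216]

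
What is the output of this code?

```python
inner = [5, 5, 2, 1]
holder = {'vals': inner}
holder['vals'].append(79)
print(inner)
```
[5, 5, 2, 1, 79]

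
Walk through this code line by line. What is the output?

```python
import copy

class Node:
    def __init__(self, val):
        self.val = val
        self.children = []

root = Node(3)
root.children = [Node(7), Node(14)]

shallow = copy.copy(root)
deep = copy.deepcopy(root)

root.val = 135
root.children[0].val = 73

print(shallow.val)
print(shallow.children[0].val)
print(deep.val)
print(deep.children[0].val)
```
3
73
3
7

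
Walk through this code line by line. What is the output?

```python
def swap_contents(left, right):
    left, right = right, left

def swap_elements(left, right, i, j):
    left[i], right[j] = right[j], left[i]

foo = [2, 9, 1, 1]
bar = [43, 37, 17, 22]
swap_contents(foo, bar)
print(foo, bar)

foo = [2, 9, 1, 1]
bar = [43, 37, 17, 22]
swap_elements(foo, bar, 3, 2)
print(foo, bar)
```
[2, 9, 1, 1] [43, 37, 17, 22]
[2, 9, 1, 17] [43, 37, 1, 22]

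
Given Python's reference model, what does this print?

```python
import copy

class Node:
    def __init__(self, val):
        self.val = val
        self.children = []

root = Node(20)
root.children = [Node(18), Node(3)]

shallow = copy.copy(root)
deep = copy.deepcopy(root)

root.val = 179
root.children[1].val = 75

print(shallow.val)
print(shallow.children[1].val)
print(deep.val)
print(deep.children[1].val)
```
20
75
20
3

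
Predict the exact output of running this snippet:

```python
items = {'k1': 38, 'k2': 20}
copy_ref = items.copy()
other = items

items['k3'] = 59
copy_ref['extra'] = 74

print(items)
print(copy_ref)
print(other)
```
{'k1': 38, 'k2': 20, 'k3': 59}
{'k1': 38, 'k2': 20, 'extra': 74}
{'k1': 38, 'k2': 20, 'k3': 59}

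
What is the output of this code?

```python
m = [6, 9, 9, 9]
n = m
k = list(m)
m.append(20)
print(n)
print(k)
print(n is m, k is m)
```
[6, 9, 9, 9, 20]
[6, 9, 9, 9]
True False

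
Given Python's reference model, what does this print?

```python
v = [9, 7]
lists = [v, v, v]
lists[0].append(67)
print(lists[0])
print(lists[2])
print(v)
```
[9, 7, 67]
[9, 7, 67]
[9, 7, 67]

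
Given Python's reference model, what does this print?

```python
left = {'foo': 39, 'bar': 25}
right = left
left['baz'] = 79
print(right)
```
{'foo': 39, 'bar': 25, 'baz': 79}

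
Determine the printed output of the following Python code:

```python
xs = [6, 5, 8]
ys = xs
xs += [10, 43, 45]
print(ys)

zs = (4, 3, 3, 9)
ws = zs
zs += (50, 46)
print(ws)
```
[6, 5, 8, 10, 43, 45]
(4, 3, 3, 9)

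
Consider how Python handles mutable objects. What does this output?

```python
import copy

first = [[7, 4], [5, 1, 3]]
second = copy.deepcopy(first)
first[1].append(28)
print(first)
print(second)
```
[[7, 4], [5, 1, 3, 28]]
[[7, 4], [5, 1, 3]]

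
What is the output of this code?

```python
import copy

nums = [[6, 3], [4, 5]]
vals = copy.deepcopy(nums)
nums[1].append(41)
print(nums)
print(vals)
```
[[6, 3], [4, 5, 41]]
[[6, 3], [4, 5]]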